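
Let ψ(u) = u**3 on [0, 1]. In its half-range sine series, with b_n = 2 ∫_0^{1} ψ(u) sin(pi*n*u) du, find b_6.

b_6 = 2 ∫_0^{1} (u**3) sin(6*pi*u) du.
Integrating by parts three times (tabular method), an antiderivative of (u**3) sin(6*pi*u) is -u**3*cos(6*pi*u)/(6*pi) + u**2*sin(6*pi*u)/(12*pi**2) + u*cos(6*pi*u)/(36*pi**3) - sin(6*pi*u)/(216*pi**4); evaluating from 0 to 1: ∫_{0}^{1} (u**3) sin(6*pi*u) du = ((1 - 6*pi**2)/(36*pi**3)) - (0) = (1 - 6*pi**2)/(36*pi**3).
Hence b_6 = 2·((1 - 6*pi**2)/(36*pi**3)) = (1 - 6*pi**2)/(18*pi**3).

(1 - 6*pi**2)/(18*pi**3)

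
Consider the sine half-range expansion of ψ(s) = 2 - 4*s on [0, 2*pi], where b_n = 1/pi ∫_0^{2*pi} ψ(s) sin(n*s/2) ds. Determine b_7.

b_7 = 1/pi ∫_0^{2*pi} (2 - 4*s) sin(7*s/2) ds.
Integrating by parts (boundary term plus one more integral), an antiderivative of (2 - 4*s) sin(7*s/2) is 8*s*cos(7*s/2)/7 - 16*sin(7*s/2)/49 - 4*cos(7*s/2)/7; evaluating from 0 to 2*pi: ∫_{0}^{2*pi} (2 - 4*s) sin(7*s/2) ds = (4/7 - 16*pi/7) - (-4/7) = 8/7 - 16*pi/7.
Hence b_7 = (1/pi)·(8/7 - 16*pi/7) = 8*(1 - 2*pi)/(7*pi).

8*(1 - 2*pi)/(7*pi)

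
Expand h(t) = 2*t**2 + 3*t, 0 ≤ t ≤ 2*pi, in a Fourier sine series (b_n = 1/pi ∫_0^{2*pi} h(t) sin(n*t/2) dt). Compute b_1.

b_1 = 1/pi ∫_0^{2*pi} (2*t**2 + 3*t) sin(t/2) dt.
Integrating by parts twice (tabular method), an antiderivative of (2*t**2 + 3*t) sin(t/2) is -4*t**2*cos(t/2) + 16*t*sin(t/2) - 6*t*cos(t/2) + 12*sin(t/2) + 32*cos(t/2); evaluating from 0 to 2*pi: ∫_{0}^{2*pi} (2*t**2 + 3*t) sin(t/2) dt = (-32 + 12*pi + 16*pi**2) - (32) = -64 + 12*pi + 16*pi**2.
Hence b_1 = (1/pi)·(-64 + 12*pi + 16*pi**2) = -64/pi + 12 + 16*pi.

-64/pi + 12 + 16*pi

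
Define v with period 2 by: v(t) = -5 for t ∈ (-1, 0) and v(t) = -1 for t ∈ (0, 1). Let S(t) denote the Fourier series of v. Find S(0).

At t = 0 the one-sided limits are v(0^-) = -5 and v(0^+) = -1.
By Dirichlet's theorem the series converges to their average, [(-5) + (-1)]/2 = -3.

-3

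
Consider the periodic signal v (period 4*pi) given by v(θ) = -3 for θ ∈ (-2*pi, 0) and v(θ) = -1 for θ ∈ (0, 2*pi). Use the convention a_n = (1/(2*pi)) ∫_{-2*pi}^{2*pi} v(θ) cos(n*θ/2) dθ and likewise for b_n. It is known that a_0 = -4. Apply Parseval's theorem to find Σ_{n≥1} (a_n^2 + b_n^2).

Parseval: a_0^2/2 + Σ_{n≥1} (a_n^2+b_n^2) = (1/(2*pi)) ∫_{-2*pi}^{2*pi} v(θ)^2 dθ = 10.
Subtract a_0^2/2 = 8: Σ (a_n^2+b_n^2) = 2.

2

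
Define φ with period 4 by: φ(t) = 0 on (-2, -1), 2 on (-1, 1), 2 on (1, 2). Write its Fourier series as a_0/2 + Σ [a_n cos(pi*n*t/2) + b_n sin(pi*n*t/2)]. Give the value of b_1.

b_1 = 1/2 ∫_{-2}^{2} φ(t) sin(pi*t/2) dt.
Split the integral at the breakpoints.
∫_{-2}^{-1} (0) sin(pi*t/2) dt = 0.
Directly, an antiderivative of (2) sin(pi*t/2) is -4*cos(pi*t/2)/pi; evaluating from -1 to 1: ∫_{-1}^{1} (2) sin(pi*t/2) dt = (0) - (0) = 0.
Directly, an antiderivative of (2) sin(pi*t/2) is -4*cos(pi*t/2)/pi; evaluating from 1 to 2: ∫_{1}^{2} (2) sin(pi*t/2) dt = (4/pi) - (0) = 4/pi.
Summing the pieces and multiplying by (1/2) gives b_1 = 2/pi.

2/pi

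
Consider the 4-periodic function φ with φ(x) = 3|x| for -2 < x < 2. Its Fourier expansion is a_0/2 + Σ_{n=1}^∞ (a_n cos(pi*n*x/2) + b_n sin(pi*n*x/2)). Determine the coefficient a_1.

-24/pi**2

a_1 = 1/2 ∫_{-2}^{2} φ(x) cos(pi*x/2) dx.
φ is even and cos(pi*x/2) is even, so the integrand is even and a_1 = ∫_0^{2} φ(x) cos(pi*x/2) dx.
Integrating by parts (boundary term plus one more integral), an antiderivative of (3*x) cos(pi*x/2) is 6*x*sin(pi*x/2)/pi + 12*cos(pi*x/2)/pi**2; evaluating from 0 to 2: ∫_{0}^{2} (3*x) cos(pi*x/2) dx = (-12/pi**2) - (12/pi**2) = -24/pi**2.
Hence a_1 = -24/pi**2.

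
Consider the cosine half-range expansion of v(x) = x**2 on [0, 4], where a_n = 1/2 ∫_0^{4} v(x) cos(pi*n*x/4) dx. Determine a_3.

a_3 = 1/2 ∫_0^{4} (x**2) cos(3*pi*x/4) dx.
Integrating by parts twice (tabular method), an antiderivative of (x**2) cos(3*pi*x/4) is 4*x**2*sin(3*pi*x/4)/(3*pi) + 32*x*cos(3*pi*x/4)/(9*pi**2) - 128*sin(3*pi*x/4)/(27*pi**3); evaluating from 0 to 4: ∫_{0}^{4} (x**2) cos(3*pi*x/4) dx = (-128/(9*pi**2)) - (0) = -128/(9*pi**2).
Hence a_3 = (1/2)·(-128/(9*pi**2)) = -64/(9*pi**2).

-64/(9*pi**2)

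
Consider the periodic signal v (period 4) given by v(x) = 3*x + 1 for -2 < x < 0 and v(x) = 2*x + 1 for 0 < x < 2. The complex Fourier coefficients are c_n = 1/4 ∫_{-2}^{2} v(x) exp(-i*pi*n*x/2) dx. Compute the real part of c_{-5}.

2/(25*pi**2)

Since v is real-valued, Re(c_{-5}) = 1/4 ∫_{-2}^{2} v(x) cos(-5*pi*x/2) dx = a_{5}/2.
Split the integral at the breakpoints.
Integrating by parts (boundary term plus one more integral), an antiderivative of (3*x + 1) cos(-5*pi*x/2) is 6*x*sin(5*pi*x/2)/(5*pi) + 2*sin(5*pi*x/2)/(5*pi) + 12*cos(5*pi*x/2)/(25*pi**2); evaluating from -2 to 0: ∫_{-2}^{0} (3*x + 1) cos(-5*pi*x/2) dx = (12/(25*pi**2)) - (-12/(25*pi**2)) = 24/(25*pi**2).
Integrating by parts (boundary term plus one more integral), an antiderivative of (2*x + 1) cos(-5*pi*x/2) is 4*x*sin(5*pi*x/2)/(5*pi) + 2*sin(5*pi*x/2)/(5*pi) + 8*cos(5*pi*x/2)/(25*pi**2); evaluating from 0 to 2: ∫_{0}^{2} (2*x + 1) cos(-5*pi*x/2) dx = (-8/(25*pi**2)) - (8/(25*pi**2)) = -16/(25*pi**2).
So ∫_{-2}^{2} v(x) cos(-5*pi*x/2) dx = 8/(25*pi**2).
Hence Re(c_{-5}) = (1/4)·(8/(25*pi**2)) = 2/(25*pi**2).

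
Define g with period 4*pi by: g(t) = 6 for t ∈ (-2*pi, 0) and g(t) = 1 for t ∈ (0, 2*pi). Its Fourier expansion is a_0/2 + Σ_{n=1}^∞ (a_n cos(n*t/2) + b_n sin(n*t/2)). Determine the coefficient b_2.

0

b_2 = (1/(2*pi)) ∫_{-2*pi}^{2*pi} g(t) sin(t) dt.
Split the integral at the breakpoints.
Directly, an antiderivative of (6) sin(t) is -6*cos(t); evaluating from -2*pi to 0: ∫_{-2*pi}^{0} (6) sin(t) dt = (-6) - (-6) = 0.
Directly, an antiderivative of (1) sin(t) is -cos(t); evaluating from 0 to 2*pi: ∫_{0}^{2*pi} (1) sin(t) dt = (-1) - (-1) = 0.
Summing the pieces and multiplying by (1/(2*pi)) gives b_2 = 0.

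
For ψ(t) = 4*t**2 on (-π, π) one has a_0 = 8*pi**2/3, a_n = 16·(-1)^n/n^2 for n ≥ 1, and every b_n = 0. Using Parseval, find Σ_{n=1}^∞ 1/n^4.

pi**4/90

Parseval: a_0^2/2 + Σ a_n^2 = (1/π) ∫_{-π}^{π} ψ(t)^2 dt = 32*pi**4/5.
Subtract a_0^2/2 = 32*pi**4/9: Σ a_n^2 = 128*pi**4/45.
Since a_n^2 = 256/n^4, Σ 1/n^4 = pi**4/90.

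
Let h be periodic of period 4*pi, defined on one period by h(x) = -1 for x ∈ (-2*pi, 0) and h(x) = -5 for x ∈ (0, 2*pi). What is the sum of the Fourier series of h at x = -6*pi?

x = -6*pi differs from x = 2*pi by -2 full period(s), and the series is 4*pi-periodic.
At x = 2*pi the one-sided limits are h(2*pi^-) = -5 and h(2*pi^+) = -1.
By Dirichlet's theorem the series converges to their average, [(-5) + (-1)]/2 = -3.

-3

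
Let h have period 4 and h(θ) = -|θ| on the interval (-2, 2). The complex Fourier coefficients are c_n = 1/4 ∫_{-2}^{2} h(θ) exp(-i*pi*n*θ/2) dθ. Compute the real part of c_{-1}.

4/pi**2

Since h is real-valued, Re(c_{-1}) = 1/4 ∫_{-2}^{2} h(θ) cos(-pi*θ/2) dθ = a_{1}/2.
h is even and cos(-pi*θ/2) is even, so the integrand is even: ∫_{-2}^{2} h(θ) cos(-pi*θ/2) dθ = 2∫_0^{2} h(θ) cos(-pi*θ/2) dθ.
Integrating by parts (boundary term plus one more integral), an antiderivative of (-θ) cos(-pi*θ/2) is -2*θ*sin(pi*θ/2)/pi - 4*cos(pi*θ/2)/pi**2; evaluating from 0 to 2: ∫_{0}^{2} (-θ) cos(-pi*θ/2) dθ = (4/pi**2) - (-4/pi**2) = 8/pi**2.
So ∫_{-2}^{2} h(θ) cos(-pi*θ/2) dθ = 16/pi**2.
Hence Re(c_{-1}) = (1/4)·(16/pi**2) = 4/pi**2.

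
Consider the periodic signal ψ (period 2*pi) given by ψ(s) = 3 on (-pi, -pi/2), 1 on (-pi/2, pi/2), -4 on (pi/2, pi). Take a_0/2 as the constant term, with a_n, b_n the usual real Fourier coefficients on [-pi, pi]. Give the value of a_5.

3/(5*pi)

a_5 = 1/pi ∫_{-pi}^{pi} ψ(s) cos(5*s) ds.
Split the integral at the breakpoints.
Directly, an antiderivative of (3) cos(5*s) is 3*sin(5*s)/5; evaluating from -pi to -pi/2: ∫_{-pi}^{-pi/2} (3) cos(5*s) ds = (-3/5) - (0) = -3/5.
Directly, an antiderivative of (1) cos(5*s) is sin(5*s)/5; evaluating from -pi/2 to pi/2: ∫_{-pi/2}^{pi/2} (1) cos(5*s) ds = (1/5) - (-1/5) = 2/5.
Directly, an antiderivative of (-4) cos(5*s) is -4*sin(5*s)/5; evaluating from pi/2 to pi: ∫_{pi/2}^{pi} (-4) cos(5*s) ds = (0) - (-4/5) = 4/5.
Summing the pieces and multiplying by (1/pi) gives a_5 = 3/(5*pi).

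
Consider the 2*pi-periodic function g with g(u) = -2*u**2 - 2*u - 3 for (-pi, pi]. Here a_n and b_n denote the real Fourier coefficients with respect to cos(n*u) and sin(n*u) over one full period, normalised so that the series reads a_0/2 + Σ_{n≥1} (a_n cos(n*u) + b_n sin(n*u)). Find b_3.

-4/3

b_3 = 1/pi ∫_{-pi}^{pi} g(u) sin(3*u) du.
Integrating by parts twice (tabular method), an antiderivative of (-2*u**2 - 2*u - 3) sin(3*u) is 2*u**2*cos(3*u)/3 - 4*u*sin(3*u)/9 + 2*u*cos(3*u)/3 - 2*sin(3*u)/9 + 23*cos(3*u)/27; evaluating from -pi to pi: ∫_{-pi}^{pi} (-2*u**2 - 2*u - 3) sin(3*u) du = (-2*pi**2/3 - 2*pi/3 - 23/27) - (-2*pi**2/3 - 23/27 + 2*pi/3) = -4*pi/3.
Hence b_3 = (1/pi)·(-4*pi/3) = -4/3.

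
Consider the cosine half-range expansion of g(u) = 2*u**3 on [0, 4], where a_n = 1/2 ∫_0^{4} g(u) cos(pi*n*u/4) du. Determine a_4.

a_4 = 1/2 ∫_0^{4} (2*u**3) cos(pi*u) du.
Integrating by parts three times (tabular method), an antiderivative of (2*u**3) cos(pi*u) is 2*u**3*sin(pi*u)/pi + 6*u**2*cos(pi*u)/pi**2 - 12*u*sin(pi*u)/pi**3 - 12*cos(pi*u)/pi**4; evaluating from 0 to 4: ∫_{0}^{4} (2*u**3) cos(pi*u) du = (12*(-1 + 8*pi**2)/pi**4) - (-12/pi**4) = 96/pi**2.
Hence a_4 = (1/2)·(96/pi**2) = 48/pi**2.

48/pi**2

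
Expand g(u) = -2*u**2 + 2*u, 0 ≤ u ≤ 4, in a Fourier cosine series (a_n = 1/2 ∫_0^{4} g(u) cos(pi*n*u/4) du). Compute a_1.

a_1 = 1/2 ∫_0^{4} (-2*u**2 + 2*u) cos(pi*u/4) du.
Integrating by parts twice (tabular method), an antiderivative of (-2*u**2 + 2*u) cos(pi*u/4) is -8*u**2*sin(pi*u/4)/pi + 8*u*sin(pi*u/4)/pi - 64*u*cos(pi*u/4)/pi**2 + 256*sin(pi*u/4)/pi**3 + 32*cos(pi*u/4)/pi**2; evaluating from 0 to 4: ∫_{0}^{4} (-2*u**2 + 2*u) cos(pi*u/4) du = (224/pi**2) - (32/pi**2) = 192/pi**2.
Hence a_1 = (1/2)·(192/pi**2) = 96/pi**2.

96/pi**2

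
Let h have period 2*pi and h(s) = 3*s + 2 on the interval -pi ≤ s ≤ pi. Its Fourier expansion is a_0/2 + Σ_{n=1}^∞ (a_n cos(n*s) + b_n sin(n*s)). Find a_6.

a_6 = 1/pi ∫_{-pi}^{pi} h(s) cos(6*s) ds.
Integrating by parts (boundary term plus one more integral), an antiderivative of (3*s + 2) cos(6*s) is s*sin(6*s)/2 + sin(6*s)/3 + cos(6*s)/12; evaluating from -pi to pi: ∫_{-pi}^{pi} (3*s + 2) cos(6*s) ds = (1/12) - (1/12) = 0.
Hence a_6 = (1/pi)·(0) = 0.

0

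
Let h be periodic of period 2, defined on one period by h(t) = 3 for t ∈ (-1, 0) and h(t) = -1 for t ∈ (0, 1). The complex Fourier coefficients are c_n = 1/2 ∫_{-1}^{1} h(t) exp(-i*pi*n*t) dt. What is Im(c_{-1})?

Since h is real-valued, Im(c_{-1}) = -1/2 ∫_{-1}^{1} h(t) sin(-pi*t) dt = b_{1}/2.
Split the integral at the breakpoints.
Directly, an antiderivative of (3) sin(-pi*t) is 3*cos(pi*t)/pi; evaluating from -1 to 0: ∫_{-1}^{0} (3) sin(-pi*t) dt = (3/pi) - (-3/pi) = 6/pi.
Directly, an antiderivative of (-1) sin(-pi*t) is -cos(pi*t)/pi; evaluating from 0 to 1: ∫_{0}^{1} (-1) sin(-pi*t) dt = (1/pi) - (-1/pi) = 2/pi.
So ∫_{-1}^{1} h(t) sin(-pi*t) dt = 8/pi.
Hence Im(c_{-1}) = (-1/2)·(8/pi) = -4/pi.

-4/pi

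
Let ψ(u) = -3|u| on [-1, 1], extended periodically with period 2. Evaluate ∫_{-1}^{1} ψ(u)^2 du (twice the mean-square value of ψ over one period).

6

∫_{-1}^{1} ψ(u)^2 du = 6.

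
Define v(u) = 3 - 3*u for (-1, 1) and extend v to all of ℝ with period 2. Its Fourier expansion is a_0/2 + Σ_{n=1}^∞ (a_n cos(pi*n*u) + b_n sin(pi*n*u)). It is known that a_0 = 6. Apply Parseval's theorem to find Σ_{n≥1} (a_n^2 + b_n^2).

6

Parseval: a_0^2/2 + Σ_{n≥1} (a_n^2+b_n^2) = ∫_{-1}^{1} v(u)^2 du = 24.
Subtract a_0^2/2 = 18: Σ (a_n^2+b_n^2) = 6.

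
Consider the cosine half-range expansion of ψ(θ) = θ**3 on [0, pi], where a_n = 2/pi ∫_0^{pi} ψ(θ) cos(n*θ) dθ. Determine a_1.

a_1 = 2/pi ∫_0^{pi} (θ**3) cos(θ) dθ.
Integrating by parts three times (tabular method), an antiderivative of (θ**3) cos(θ) is θ**3*sin(θ) + 3*θ**2*cos(θ) - 6*θ*sin(θ) - 6*cos(θ); evaluating from 0 to pi: ∫_{0}^{pi} (θ**3) cos(θ) dθ = (6 - 3*pi**2) - (-6) = 12 - 3*pi**2.
Hence a_1 = (2/pi)·(12 - 3*pi**2) = -6*pi + 24/pi.

-6*pi + 24/pi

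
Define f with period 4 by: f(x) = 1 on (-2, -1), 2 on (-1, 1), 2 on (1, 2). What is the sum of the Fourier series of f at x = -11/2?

1

x = -11/2 differs from x = -3/2 by -1 full period(s), and the series is 4-periodic.
f is continuous at x = -3/2 with value 1, so the series converges to 1 there.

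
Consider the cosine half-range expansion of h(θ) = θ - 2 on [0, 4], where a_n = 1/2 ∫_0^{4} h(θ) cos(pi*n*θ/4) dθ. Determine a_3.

a_3 = 1/2 ∫_0^{4} (θ - 2) cos(3*pi*θ/4) dθ.
Integrating by parts (boundary term plus one more integral), an antiderivative of (θ - 2) cos(3*pi*θ/4) is 4*θ*sin(3*pi*θ/4)/(3*pi) - 8*sin(3*pi*θ/4)/(3*pi) + 16*cos(3*pi*θ/4)/(9*pi**2); evaluating from 0 to 4: ∫_{0}^{4} (θ - 2) cos(3*pi*θ/4) dθ = (-16/(9*pi**2)) - (16/(9*pi**2)) = -32/(9*pi**2).
Hence a_3 = (1/2)·(-32/(9*pi**2)) = -16/(9*pi**2).

-16/(9*pi**2)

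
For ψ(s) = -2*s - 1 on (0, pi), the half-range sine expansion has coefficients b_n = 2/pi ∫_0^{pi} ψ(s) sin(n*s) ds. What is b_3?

4*(-pi - 1)/(3*pi)

b_3 = 2/pi ∫_0^{pi} (-2*s - 1) sin(3*s) ds.
Integrating by parts (boundary term plus one more integral), an antiderivative of (-2*s - 1) sin(3*s) is 2*s*cos(3*s)/3 - 2*sin(3*s)/9 + cos(3*s)/3; evaluating from 0 to pi: ∫_{0}^{pi} (-2*s - 1) sin(3*s) ds = (-2*pi/3 - 1/3) - (1/3) = -2*pi/3 - 2/3.
Hence b_3 = (2/pi)·(-2*pi/3 - 2/3) = 4*(-pi - 1)/(3*pi).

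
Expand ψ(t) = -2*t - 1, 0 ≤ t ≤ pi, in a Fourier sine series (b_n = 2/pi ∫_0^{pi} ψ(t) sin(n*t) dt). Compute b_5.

b_5 = 2/pi ∫_0^{pi} (-2*t - 1) sin(5*t) dt.
Integrating by parts (boundary term plus one more integral), an antiderivative of (-2*t - 1) sin(5*t) is 2*t*cos(5*t)/5 - 2*sin(5*t)/25 + cos(5*t)/5; evaluating from 0 to pi: ∫_{0}^{pi} (-2*t - 1) sin(5*t) dt = (-2*pi/5 - 1/5) - (1/5) = -2*pi/5 - 2/5.
Hence b_5 = (2/pi)·(-2*pi/5 - 2/5) = 4*(-pi - 1)/(5*pi).

4*(-pi - 1)/(5*pi)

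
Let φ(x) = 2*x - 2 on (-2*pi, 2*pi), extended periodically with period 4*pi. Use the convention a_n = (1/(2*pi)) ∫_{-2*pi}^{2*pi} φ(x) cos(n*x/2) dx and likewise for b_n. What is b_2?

b_2 = (1/(2*pi)) ∫_{-2*pi}^{2*pi} φ(x) sin(x) dx.
Integrating by parts (boundary term plus one more integral), an antiderivative of (2*x - 2) sin(x) is -2*x*cos(x) + 2*sin(x) + 2*cos(x); evaluating from -2*pi to 2*pi: ∫_{-2*pi}^{2*pi} (2*x - 2) sin(x) dx = (2 - 4*pi) - (2 + 4*pi) = -8*pi.
Hence b_2 = (1/(2*pi))·(-8*pi) = -4.

-4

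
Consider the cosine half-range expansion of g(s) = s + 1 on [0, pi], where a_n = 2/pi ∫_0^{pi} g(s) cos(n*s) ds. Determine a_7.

-4/(49*pi)

a_7 = 2/pi ∫_0^{pi} (s + 1) cos(7*s) ds.
Integrating by parts (boundary term plus one more integral), an antiderivative of (s + 1) cos(7*s) is s*sin(7*s)/7 + sin(7*s)/7 + cos(7*s)/49; evaluating from 0 to pi: ∫_{0}^{pi} (s + 1) cos(7*s) ds = (-1/49) - (1/49) = -2/49.
Hence a_7 = (2/pi)·(-2/49) = -4/(49*pi).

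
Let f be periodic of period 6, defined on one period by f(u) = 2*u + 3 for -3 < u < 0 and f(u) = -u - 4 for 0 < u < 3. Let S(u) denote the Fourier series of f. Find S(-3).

At u = -3 the one-sided limits are f(-3^-) = -7 and f(-3^+) = -3.
By Dirichlet's theorem the series converges to their average, [(-7) + (-3)]/2 = -5.

-5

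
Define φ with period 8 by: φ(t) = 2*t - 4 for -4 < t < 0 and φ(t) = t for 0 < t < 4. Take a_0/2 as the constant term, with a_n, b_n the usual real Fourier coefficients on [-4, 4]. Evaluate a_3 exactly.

8/(9*pi**2)

a_3 = 1/4 ∫_{-4}^{4} φ(t) cos(3*pi*t/4) dt.
Split the integral at the breakpoints.
Integrating by parts (boundary term plus one more integral), an antiderivative of (2*t - 4) cos(3*pi*t/4) is 8*t*sin(3*pi*t/4)/(3*pi) - 16*sin(3*pi*t/4)/(3*pi) + 32*cos(3*pi*t/4)/(9*pi**2); evaluating from -4 to 0: ∫_{-4}^{0} (2*t - 4) cos(3*pi*t/4) dt = (32/(9*pi**2)) - (-32/(9*pi**2)) = 64/(9*pi**2).
Integrating by parts (boundary term plus one more integral), an antiderivative of (t) cos(3*pi*t/4) is 4*t*sin(3*pi*t/4)/(3*pi) + 16*cos(3*pi*t/4)/(9*pi**2); evaluating from 0 to 4: ∫_{0}^{4} (t) cos(3*pi*t/4) dt = (-16/(9*pi**2)) - (16/(9*pi**2)) = -32/(9*pi**2).
Summing the pieces and multiplying by (1/4) gives a_3 = 8/(9*pi**2).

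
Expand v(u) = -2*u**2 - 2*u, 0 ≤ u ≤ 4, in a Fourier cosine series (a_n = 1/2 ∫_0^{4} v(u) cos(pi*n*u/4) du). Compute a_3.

a_3 = 1/2 ∫_0^{4} (-2*u**2 - 2*u) cos(3*pi*u/4) du.
Integrating by parts twice (tabular method), an antiderivative of (-2*u**2 - 2*u) cos(3*pi*u/4) is -8*u**2*sin(3*pi*u/4)/(3*pi) - 8*u*sin(3*pi*u/4)/(3*pi) - 64*u*cos(3*pi*u/4)/(9*pi**2) + 256*sin(3*pi*u/4)/(27*pi**3) - 32*cos(3*pi*u/4)/(9*pi**2); evaluating from 0 to 4: ∫_{0}^{4} (-2*u**2 - 2*u) cos(3*pi*u/4) du = (32/pi**2) - (-32/(9*pi**2)) = 320/(9*pi**2).
Hence a_3 = (1/2)·(320/(9*pi**2)) = 160/(9*pi**2).

160/(9*pi**2)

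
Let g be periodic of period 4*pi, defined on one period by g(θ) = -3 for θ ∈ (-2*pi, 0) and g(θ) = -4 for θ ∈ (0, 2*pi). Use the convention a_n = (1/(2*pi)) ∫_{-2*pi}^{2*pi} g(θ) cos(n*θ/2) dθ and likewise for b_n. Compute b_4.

b_4 = (1/(2*pi)) ∫_{-2*pi}^{2*pi} g(θ) sin(2*θ) dθ.
Split the integral at the breakpoints.
Directly, an antiderivative of (-3) sin(2*θ) is 3*cos(2*θ)/2; evaluating from -2*pi to 0: ∫_{-2*pi}^{0} (-3) sin(2*θ) dθ = (3/2) - (3/2) = 0.
Directly, an antiderivative of (-4) sin(2*θ) is 2*cos(2*θ); evaluating from 0 to 2*pi: ∫_{0}^{2*pi} (-4) sin(2*θ) dθ = (2) - (2) = 0.
Summing the pieces and multiplying by (1/(2*pi)) gives b_4 = 0.

0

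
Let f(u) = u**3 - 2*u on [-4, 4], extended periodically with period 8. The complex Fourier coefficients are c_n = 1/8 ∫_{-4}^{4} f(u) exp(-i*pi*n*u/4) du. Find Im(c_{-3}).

8*(-16 + 21*pi**2)/(9*pi**3)

Since f is real-valued, Im(c_{-3}) = -1/8 ∫_{-4}^{4} f(u) sin(-3*pi*u/4) du = b_{3}/2.
f is odd and sin(-3*pi*u/4) is odd, so the integrand is even: ∫_{-4}^{4} f(u) sin(-3*pi*u/4) du = 2∫_0^{4} f(u) sin(-3*pi*u/4) du.
Integrating by parts three times (tabular method), an antiderivative of (u**3 - 2*u) sin(-3*pi*u/4) is 4*u**3*cos(3*pi*u/4)/(3*pi) - 16*u**2*sin(3*pi*u/4)/(3*pi**2) - 8*u*cos(3*pi*u/4)/(3*pi) - 128*u*cos(3*pi*u/4)/(9*pi**3) + 512*sin(3*pi*u/4)/(27*pi**4) + 32*sin(3*pi*u/4)/(9*pi**2); evaluating from 0 to 4: ∫_{0}^{4} (u**3 - 2*u) sin(-3*pi*u/4) du = (32*(16 - 21*pi**2)/(9*pi**3)) - (0) = 32*(16 - 21*pi**2)/(9*pi**3).
So ∫_{-4}^{4} f(u) sin(-3*pi*u/4) du = 64*(16 - 21*pi**2)/(9*pi**3).
Hence Im(c_{-3}) = (-1/8)·(64*(16 - 21*pi**2)/(9*pi**3)) = 8*(-16 + 21*pi**2)/(9*pi**3).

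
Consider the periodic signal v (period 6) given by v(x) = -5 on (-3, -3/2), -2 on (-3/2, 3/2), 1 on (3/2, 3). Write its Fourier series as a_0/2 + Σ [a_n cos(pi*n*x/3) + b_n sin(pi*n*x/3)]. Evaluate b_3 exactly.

b_3 = 1/3 ∫_{-3}^{3} v(x) sin(pi*x) dx.
Split the integral at the breakpoints.
Directly, an antiderivative of (-5) sin(pi*x) is 5*cos(pi*x)/pi; evaluating from -3 to -3/2: ∫_{-3}^{-3/2} (-5) sin(pi*x) dx = (0) - (-5/pi) = 5/pi.
Directly, an antiderivative of (-2) sin(pi*x) is 2*cos(pi*x)/pi; evaluating from -3/2 to 3/2: ∫_{-3/2}^{3/2} (-2) sin(pi*x) dx = (0) - (0) = 0.
Directly, an antiderivative of (1) sin(pi*x) is -cos(pi*x)/pi; evaluating from 3/2 to 3: ∫_{3/2}^{3} (1) sin(pi*x) dx = (1/pi) - (0) = 1/pi.
Summing the pieces and multiplying by (1/3) gives b_3 = 2/pi.

2/pi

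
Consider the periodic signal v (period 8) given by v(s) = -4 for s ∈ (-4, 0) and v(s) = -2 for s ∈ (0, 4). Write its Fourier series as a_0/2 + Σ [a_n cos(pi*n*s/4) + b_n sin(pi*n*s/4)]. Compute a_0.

a_0 = 1/4 ∫_{-4}^{4} v(s) ds = 1/4 · (-24) = -6.

-6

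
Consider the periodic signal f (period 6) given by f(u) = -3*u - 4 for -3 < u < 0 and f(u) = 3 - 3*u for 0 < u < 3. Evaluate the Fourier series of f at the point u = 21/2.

1/2

u = 21/2 differs from u = -3/2 by 2 full period(s), and the series is 6-periodic.
f is continuous at u = -3/2 with value 1/2, so the series converges to 1/2 there.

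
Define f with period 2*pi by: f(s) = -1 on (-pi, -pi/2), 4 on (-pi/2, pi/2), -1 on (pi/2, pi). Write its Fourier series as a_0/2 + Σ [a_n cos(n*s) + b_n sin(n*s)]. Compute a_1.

10/pi

a_1 = 1/pi ∫_{-pi}^{pi} f(s) cos(s) ds.
f is even and cos(s) is even, so the integrand is even and a_1 = 2/pi ∫_0^{pi} f(s) cos(s) ds.
Split the integral at the breakpoints.
Directly, an antiderivative of (4) cos(s) is 4*sin(s); evaluating from 0 to pi/2: ∫_{0}^{pi/2} (4) cos(s) ds = (4) - (0) = 4.
Directly, an antiderivative of (-1) cos(s) is -sin(s); evaluating from pi/2 to pi: ∫_{pi/2}^{pi} (-1) cos(s) ds = (0) - (-1) = 1.
Summing the pieces and multiplying by (2/pi) gives a_1 = 10/pi.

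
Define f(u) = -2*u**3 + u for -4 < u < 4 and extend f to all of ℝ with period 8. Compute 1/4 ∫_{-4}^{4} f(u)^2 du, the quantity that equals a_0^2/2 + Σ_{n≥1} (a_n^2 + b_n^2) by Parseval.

449632/105

1/4 ∫_{-4}^{4} f(u)^2 du = 1/4 · (1798528/105) = 449632/105.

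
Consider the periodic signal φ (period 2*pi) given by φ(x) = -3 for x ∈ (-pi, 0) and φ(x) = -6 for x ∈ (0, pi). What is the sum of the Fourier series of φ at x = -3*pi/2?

-6

x = -3*pi/2 differs from x = pi/2 by -1 full period(s), and the series is 2*pi-periodic.
φ is continuous at x = pi/2 with value -6, so the series converges to -6 there.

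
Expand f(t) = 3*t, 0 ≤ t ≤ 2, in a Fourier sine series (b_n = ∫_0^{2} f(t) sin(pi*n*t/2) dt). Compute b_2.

b_2 = ∫_0^{2} (3*t) sin(pi*t) dt.
Integrating by parts (boundary term plus one more integral), an antiderivative of (3*t) sin(pi*t) is -3*t*cos(pi*t)/pi + 3*sin(pi*t)/pi**2; evaluating from 0 to 2: ∫_{0}^{2} (3*t) sin(pi*t) dt = (-6/pi) - (0) = -6/pi.
Hence b_2 = -6/pi.

-6/pi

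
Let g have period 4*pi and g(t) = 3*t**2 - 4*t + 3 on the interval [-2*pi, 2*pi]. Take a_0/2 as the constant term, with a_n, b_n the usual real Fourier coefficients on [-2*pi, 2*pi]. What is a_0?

6 + 8*pi**2

a_0 = (1/(2*pi)) ∫_{-2*pi}^{2*pi} g(t) dt = (1/(2*pi)) · (12*pi + 16*pi**3) = 6 + 8*pi**2.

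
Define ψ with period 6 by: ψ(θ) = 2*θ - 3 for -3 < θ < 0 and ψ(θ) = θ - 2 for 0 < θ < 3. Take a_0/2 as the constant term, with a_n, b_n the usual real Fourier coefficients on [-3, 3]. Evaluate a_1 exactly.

a_1 = 1/3 ∫_{-3}^{3} ψ(θ) cos(pi*θ/3) dθ.
Split the integral at the breakpoints.
Integrating by parts (boundary term plus one more integral), an antiderivative of (2*θ - 3) cos(pi*θ/3) is 6*θ*sin(pi*θ/3)/pi - 9*sin(pi*θ/3)/pi + 18*cos(pi*θ/3)/pi**2; evaluating from -3 to 0: ∫_{-3}^{0} (2*θ - 3) cos(pi*θ/3) dθ = (18/pi**2) - (-18/pi**2) = 36/pi**2.
Integrating by parts (boundary term plus one more integral), an antiderivative of (θ - 2) cos(pi*θ/3) is 3*θ*sin(pi*θ/3)/pi - 6*sin(pi*θ/3)/pi + 9*cos(pi*θ/3)/pi**2; evaluating from 0 to 3: ∫_{0}^{3} (θ - 2) cos(pi*θ/3) dθ = (-9/pi**2) - (9/pi**2) = -18/pi**2.
Summing the pieces and multiplying by (1/3) gives a_1 = 6/pi**2.

6/pi**2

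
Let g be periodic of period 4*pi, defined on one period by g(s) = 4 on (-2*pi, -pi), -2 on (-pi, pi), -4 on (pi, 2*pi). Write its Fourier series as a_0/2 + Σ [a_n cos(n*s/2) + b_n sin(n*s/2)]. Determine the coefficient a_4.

a_4 = (1/(2*pi)) ∫_{-2*pi}^{2*pi} g(s) cos(2*s) ds.
Split the integral at the breakpoints.
Directly, an antiderivative of (4) cos(2*s) is 2*sin(2*s); evaluating from -2*pi to -pi: ∫_{-2*pi}^{-pi} (4) cos(2*s) ds = (0) - (0) = 0.
Directly, an antiderivative of (-2) cos(2*s) is -sin(2*s); evaluating from -pi to pi: ∫_{-pi}^{pi} (-2) cos(2*s) ds = (0) - (0) = 0.
Directly, an antiderivative of (-4) cos(2*s) is -2*sin(2*s); evaluating from pi to 2*pi: ∫_{pi}^{2*pi} (-4) cos(2*s) ds = (0) - (0) = 0.
Summing the pieces and multiplying by (1/(2*pi)) gives a_4 = 0.

0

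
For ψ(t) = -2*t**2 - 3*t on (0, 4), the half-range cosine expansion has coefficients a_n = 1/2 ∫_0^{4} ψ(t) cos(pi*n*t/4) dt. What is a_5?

176/(25*pi**2)

a_5 = 1/2 ∫_0^{4} (-2*t**2 - 3*t) cos(5*pi*t/4) dt.
Integrating by parts twice (tabular method), an antiderivative of (-2*t**2 - 3*t) cos(5*pi*t/4) is -8*t**2*sin(5*pi*t/4)/(5*pi) - 12*t*sin(5*pi*t/4)/(5*pi) - 64*t*cos(5*pi*t/4)/(25*pi**2) + 256*sin(5*pi*t/4)/(125*pi**3) - 48*cos(5*pi*t/4)/(25*pi**2); evaluating from 0 to 4: ∫_{0}^{4} (-2*t**2 - 3*t) cos(5*pi*t/4) dt = (304/(25*pi**2)) - (-48/(25*pi**2)) = 352/(25*pi**2).
Hence a_5 = (1/2)·(352/(25*pi**2)) = 176/(25*pi**2).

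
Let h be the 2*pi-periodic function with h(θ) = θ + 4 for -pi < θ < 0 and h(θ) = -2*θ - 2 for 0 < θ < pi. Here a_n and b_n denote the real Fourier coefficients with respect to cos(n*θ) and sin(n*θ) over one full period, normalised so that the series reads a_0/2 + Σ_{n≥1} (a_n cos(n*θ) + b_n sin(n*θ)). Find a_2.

a_2 = 1/pi ∫_{-pi}^{pi} h(θ) cos(2*θ) dθ.
Split the integral at the breakpoints.
Integrating by parts (boundary term plus one more integral), an antiderivative of (θ + 4) cos(2*θ) is θ*sin(2*θ)/2 + 2*sin(2*θ) + cos(2*θ)/4; evaluating from -pi to 0: ∫_{-pi}^{0} (θ + 4) cos(2*θ) dθ = (1/4) - (1/4) = 0.
Integrating by parts (boundary term plus one more integral), an antiderivative of (-2*θ - 2) cos(2*θ) is -θ*sin(2*θ) - sin(2*θ) - cos(2*θ)/2; evaluating from 0 to pi: ∫_{0}^{pi} (-2*θ - 2) cos(2*θ) dθ = (-1/2) - (-1/2) = 0.
Summing the pieces and multiplying by (1/pi) gives a_2 = 0.

0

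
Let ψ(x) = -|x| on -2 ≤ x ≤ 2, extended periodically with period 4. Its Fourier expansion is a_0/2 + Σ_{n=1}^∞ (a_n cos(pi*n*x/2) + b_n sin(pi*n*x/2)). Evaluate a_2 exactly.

a_2 = 1/2 ∫_{-2}^{2} ψ(x) cos(pi*x) dx.
ψ is even and cos(pi*x) is even, so the integrand is even and a_2 = ∫_0^{2} ψ(x) cos(pi*x) dx.
Integrating by parts (boundary term plus one more integral), an antiderivative of (-x) cos(pi*x) is -x*sin(pi*x)/pi - cos(pi*x)/pi**2; evaluating from 0 to 2: ∫_{0}^{2} (-x) cos(pi*x) dx = (-1/pi**2) - (-1/pi**2) = 0.
Hence a_2 = 0.

0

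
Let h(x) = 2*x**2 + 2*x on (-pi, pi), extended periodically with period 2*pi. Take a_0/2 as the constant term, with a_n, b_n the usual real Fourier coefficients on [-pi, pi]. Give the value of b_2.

-2

b_2 = 1/pi ∫_{-pi}^{pi} h(x) sin(2*x) dx.
Integrating by parts twice (tabular method), an antiderivative of (2*x**2 + 2*x) sin(2*x) is -x**2*cos(2*x) + x*sin(2*x) - x*cos(2*x) + sin(2*x)/2 + cos(2*x)/2; evaluating from -pi to pi: ∫_{-pi}^{pi} (2*x**2 + 2*x) sin(2*x) dx = (-pi**2 - pi + 1/2) - (-pi**2 + 1/2 + pi) = -2*pi.
Hence b_2 = (1/pi)·(-2*pi) = -2.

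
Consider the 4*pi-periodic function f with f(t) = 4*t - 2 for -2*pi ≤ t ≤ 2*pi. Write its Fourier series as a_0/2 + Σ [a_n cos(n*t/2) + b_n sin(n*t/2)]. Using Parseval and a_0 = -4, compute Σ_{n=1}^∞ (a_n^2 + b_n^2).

Parseval: a_0^2/2 + Σ_{n≥1} (a_n^2+b_n^2) = (1/(2*pi)) ∫_{-2*pi}^{2*pi} f(t)^2 dt = 8 + 128*pi**2/3.
Subtract a_0^2/2 = 8: Σ (a_n^2+b_n^2) = 128*pi**2/3.

128*pi**2/3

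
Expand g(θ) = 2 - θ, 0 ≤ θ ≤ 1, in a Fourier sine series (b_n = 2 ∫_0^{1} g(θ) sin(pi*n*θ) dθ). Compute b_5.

b_5 = 2 ∫_0^{1} (2 - θ) sin(5*pi*θ) dθ.
Integrating by parts (boundary term plus one more integral), an antiderivative of (2 - θ) sin(5*pi*θ) is θ*cos(5*pi*θ)/(5*pi) - sin(5*pi*θ)/(25*pi**2) - 2*cos(5*pi*θ)/(5*pi); evaluating from 0 to 1: ∫_{0}^{1} (2 - θ) sin(5*pi*θ) dθ = (1/(5*pi)) - (-2/(5*pi)) = 3/(5*pi).
Hence b_5 = 2·(3/(5*pi)) = 6/(5*pi).

6/(5*pi)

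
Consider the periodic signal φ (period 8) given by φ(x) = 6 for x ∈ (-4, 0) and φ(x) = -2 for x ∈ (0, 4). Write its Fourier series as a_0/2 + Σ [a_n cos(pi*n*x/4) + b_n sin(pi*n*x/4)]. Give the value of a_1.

a_1 = 1/4 ∫_{-4}^{4} φ(x) cos(pi*x/4) dx.
Split the integral at the breakpoints.
Directly, an antiderivative of (6) cos(pi*x/4) is 24*sin(pi*x/4)/pi; evaluating from -4 to 0: ∫_{-4}^{0} (6) cos(pi*x/4) dx = (0) - (0) = 0.
Directly, an antiderivative of (-2) cos(pi*x/4) is -8*sin(pi*x/4)/pi; evaluating from 0 to 4: ∫_{0}^{4} (-2) cos(pi*x/4) dx = (0) - (0) = 0.
Summing the pieces and multiplying by (1/4) gives a_1 = 0.

0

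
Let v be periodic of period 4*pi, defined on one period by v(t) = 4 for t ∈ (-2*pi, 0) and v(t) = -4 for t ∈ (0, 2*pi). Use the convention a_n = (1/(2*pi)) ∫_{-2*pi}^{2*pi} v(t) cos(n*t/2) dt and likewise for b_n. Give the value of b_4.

b_4 = (1/(2*pi)) ∫_{-2*pi}^{2*pi} v(t) sin(2*t) dt.
v is odd and sin(2*t) is odd, so the integrand is even and b_4 = 1/pi ∫_0^{2*pi} v(t) sin(2*t) dt.
Directly, an antiderivative of (-4) sin(2*t) is 2*cos(2*t); evaluating from 0 to 2*pi: ∫_{0}^{2*pi} (-4) sin(2*t) dt = (2) - (2) = 0.
Hence b_4 = (1/pi)·(0) = 0.

0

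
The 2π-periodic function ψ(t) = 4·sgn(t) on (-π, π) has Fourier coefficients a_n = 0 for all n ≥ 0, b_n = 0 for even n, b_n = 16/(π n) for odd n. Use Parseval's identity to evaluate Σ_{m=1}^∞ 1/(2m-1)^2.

pi**2/8

Parseval: Σ b_n^2 = (1/π) ∫_{-π}^{π} ψ(t)^2 dt = 32.
Only odd n contribute, with b_n^2 = 256/(π^2 n^2), so Σ_{m≥1} 1/(2m-1)^2 = π^2·(32)/256 = pi**2/8.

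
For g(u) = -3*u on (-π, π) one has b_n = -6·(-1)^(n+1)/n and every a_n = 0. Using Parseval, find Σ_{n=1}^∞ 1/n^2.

pi**2/6

Parseval: Σ b_n^2 = (1/π) ∫_{-π}^{π} g(u)^2 du = 6*pi**2.
Σ b_n^2 = Σ 36/n^2, so Σ 1/n^2 = (6*pi**2)/36 = pi**2/6.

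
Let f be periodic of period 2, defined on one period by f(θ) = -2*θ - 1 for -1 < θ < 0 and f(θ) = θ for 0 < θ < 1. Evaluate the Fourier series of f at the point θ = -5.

1

θ = -5 differs from θ = -1 by -2 full period(s), and the series is 2-periodic.
f is continuous at θ = -1 with value 1, so the series converges to 1 there.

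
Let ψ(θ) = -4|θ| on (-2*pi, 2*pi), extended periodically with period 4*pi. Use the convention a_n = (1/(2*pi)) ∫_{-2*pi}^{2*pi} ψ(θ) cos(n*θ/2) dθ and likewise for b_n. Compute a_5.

32/(25*pi)

a_5 = (1/(2*pi)) ∫_{-2*pi}^{2*pi} ψ(θ) cos(5*θ/2) dθ.
ψ is even and cos(5*θ/2) is even, so the integrand is even and a_5 = 1/pi ∫_0^{2*pi} ψ(θ) cos(5*θ/2) dθ.
Integrating by parts (boundary term plus one more integral), an antiderivative of (-4*θ) cos(5*θ/2) is -8*θ*sin(5*θ/2)/5 - 16*cos(5*θ/2)/25; evaluating from 0 to 2*pi: ∫_{0}^{2*pi} (-4*θ) cos(5*θ/2) dθ = (16/25) - (-16/25) = 32/25.
Hence a_5 = (1/pi)·(32/25) = 32/(25*pi).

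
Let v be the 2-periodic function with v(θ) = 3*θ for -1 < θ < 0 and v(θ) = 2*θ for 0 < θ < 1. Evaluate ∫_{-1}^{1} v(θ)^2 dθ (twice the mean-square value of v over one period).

13/3

∫_{-1}^{1} v(θ)^2 dθ = 13/3.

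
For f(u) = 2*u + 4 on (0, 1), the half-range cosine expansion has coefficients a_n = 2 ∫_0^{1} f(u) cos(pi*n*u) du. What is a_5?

-8/(25*pi**2)

a_5 = 2 ∫_0^{1} (2*u + 4) cos(5*pi*u) du.
Integrating by parts (boundary term plus one more integral), an antiderivative of (2*u + 4) cos(5*pi*u) is 2*u*sin(5*pi*u)/(5*pi) + 4*sin(5*pi*u)/(5*pi) + 2*cos(5*pi*u)/(25*pi**2); evaluating from 0 to 1: ∫_{0}^{1} (2*u + 4) cos(5*pi*u) du = (-2/(25*pi**2)) - (2/(25*pi**2)) = -4/(25*pi**2).
Hence a_5 = 2·(-4/(25*pi**2)) = -8/(25*pi**2).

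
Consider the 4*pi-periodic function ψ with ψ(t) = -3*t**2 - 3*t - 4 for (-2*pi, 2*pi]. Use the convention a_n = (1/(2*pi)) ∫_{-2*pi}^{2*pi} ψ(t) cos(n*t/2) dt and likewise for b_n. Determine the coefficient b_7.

-12/7

b_7 = (1/(2*pi)) ∫_{-2*pi}^{2*pi} ψ(t) sin(7*t/2) dt.
Integrating by parts twice (tabular method), an antiderivative of (-3*t**2 - 3*t - 4) sin(7*t/2) is 6*t**2*cos(7*t/2)/7 - 24*t*sin(7*t/2)/49 + 6*t*cos(7*t/2)/7 - 12*sin(7*t/2)/49 + 344*cos(7*t/2)/343; evaluating from -2*pi to 2*pi: ∫_{-2*pi}^{2*pi} (-3*t**2 - 3*t - 4) sin(7*t/2) dt = (-24*pi**2/7 - 12*pi/7 - 344/343) - (-24*pi**2/7 - 344/343 + 12*pi/7) = -24*pi/7.
Hence b_7 = (1/(2*pi))·(-24*pi/7) = -12/7.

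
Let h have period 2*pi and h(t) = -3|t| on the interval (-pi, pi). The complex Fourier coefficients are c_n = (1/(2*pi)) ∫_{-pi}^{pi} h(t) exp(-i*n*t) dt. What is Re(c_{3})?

Since h is real-valued, Re(c_{3}) = (1/(2*pi)) ∫_{-pi}^{pi} h(t) cos(3*t) dt = a_{3}/2.
h is even and cos(3*t) is even, so the integrand is even: ∫_{-pi}^{pi} h(t) cos(3*t) dt = 2∫_0^{pi} h(t) cos(3*t) dt.
Integrating by parts (boundary term plus one more integral), an antiderivative of (-3*t) cos(3*t) is -t*sin(3*t) - cos(3*t)/3; evaluating from 0 to pi: ∫_{0}^{pi} (-3*t) cos(3*t) dt = (1/3) - (-1/3) = 2/3.
So ∫_{-pi}^{pi} h(t) cos(3*t) dt = 4/3.
Hence Re(c_{3}) = (1/(2*pi))·(4/3) = 2/(3*pi).

2/(3*pi)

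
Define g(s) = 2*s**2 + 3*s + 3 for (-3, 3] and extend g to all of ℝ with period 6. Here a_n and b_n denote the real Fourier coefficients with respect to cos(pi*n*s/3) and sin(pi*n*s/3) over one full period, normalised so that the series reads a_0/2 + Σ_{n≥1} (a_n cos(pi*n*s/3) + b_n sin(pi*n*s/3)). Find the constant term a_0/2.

a_0 = 1/3 ∫_{-3}^{3} g(s) ds = 1/3 · (54) = 18.
So the constant term a_0/2 = 9.

9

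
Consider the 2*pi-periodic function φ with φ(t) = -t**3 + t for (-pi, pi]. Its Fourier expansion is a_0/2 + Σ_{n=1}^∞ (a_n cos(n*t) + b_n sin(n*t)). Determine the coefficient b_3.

b_3 = 1/pi ∫_{-pi}^{pi} φ(t) sin(3*t) dt.
φ is odd and sin(3*t) is odd, so the integrand is even and b_3 = 2/pi ∫_0^{pi} φ(t) sin(3*t) dt.
Integrating by parts three times (tabular method), an antiderivative of (-t**3 + t) sin(3*t) is t**3*cos(3*t)/3 - t**2*sin(3*t)/3 - 5*t*cos(3*t)/9 + 5*sin(3*t)/27; evaluating from 0 to pi: ∫_{0}^{pi} (-t**3 + t) sin(3*t) dt = (pi*(5 - 3*pi**2)/9) - (0) = pi*(5 - 3*pi**2)/9.
Hence b_3 = (2/pi)·(pi*(5 - 3*pi**2)/9) = 10/9 - 2*pi**2/3.

10/9 - 2*pi**2/3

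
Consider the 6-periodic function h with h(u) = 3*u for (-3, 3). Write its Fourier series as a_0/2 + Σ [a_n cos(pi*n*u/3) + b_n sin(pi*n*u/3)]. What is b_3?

b_3 = 1/3 ∫_{-3}^{3} h(u) sin(pi*u) du.
h is odd and sin(pi*u) is odd, so the integrand is even and b_3 = 2/3 ∫_0^{3} h(u) sin(pi*u) du.
Integrating by parts (boundary term plus one more integral), an antiderivative of (3*u) sin(pi*u) is -3*u*cos(pi*u)/pi + 3*sin(pi*u)/pi**2; evaluating from 0 to 3: ∫_{0}^{3} (3*u) sin(pi*u) du = (9/pi) - (0) = 9/pi.
Hence b_3 = (2/3)·(9/pi) = 6/pi.

6/pi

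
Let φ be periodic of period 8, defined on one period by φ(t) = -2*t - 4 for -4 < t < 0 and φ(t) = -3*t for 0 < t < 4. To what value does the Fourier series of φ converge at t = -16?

t = -16 differs from t = 0 by -2 full period(s), and the series is 8-periodic.
At t = 0 the one-sided limits are φ(0^-) = -4 and φ(0^+) = 0.
By Dirichlet's theorem the series converges to their average, [(-4) + (0)]/2 = -2.

-2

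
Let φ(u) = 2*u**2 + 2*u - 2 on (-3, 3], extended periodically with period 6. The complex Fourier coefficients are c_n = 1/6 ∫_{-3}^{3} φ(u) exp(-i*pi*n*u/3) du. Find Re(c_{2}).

9/pi**2

Since φ is real-valued, Re(c_{2}) = 1/6 ∫_{-3}^{3} φ(u) cos(2*pi*u/3) du = a_{2}/2.
Integrating by parts twice (tabular method), an antiderivative of (2*u**2 + 2*u - 2) cos(2*pi*u/3) is 3*u**2*sin(2*pi*u/3)/pi + 3*u*sin(2*pi*u/3)/pi + 9*u*cos(2*pi*u/3)/pi**2 - 3*sin(2*pi*u/3)/pi - 27*sin(2*pi*u/3)/(2*pi**3) + 9*cos(2*pi*u/3)/(2*pi**2); evaluating from -3 to 3: ∫_{-3}^{3} (2*u**2 + 2*u - 2) cos(2*pi*u/3) du = (63/(2*pi**2)) - (-45/(2*pi**2)) = 54/pi**2.
Hence Re(c_{2}) = (1/6)·(54/pi**2) = 9/pi**2.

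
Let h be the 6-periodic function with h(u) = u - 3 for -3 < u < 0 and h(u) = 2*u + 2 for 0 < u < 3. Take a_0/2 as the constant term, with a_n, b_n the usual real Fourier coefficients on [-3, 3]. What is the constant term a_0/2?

a_0 = 1/3 ∫_{-3}^{3} h(u) du = 1/3 · (3/2) = 1/2.
So the constant term a_0/2 = 1/4.

1/4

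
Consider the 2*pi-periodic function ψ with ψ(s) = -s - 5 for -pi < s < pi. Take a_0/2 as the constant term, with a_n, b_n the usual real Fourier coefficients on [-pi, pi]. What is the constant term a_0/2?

a_0 = 1/pi ∫_{-pi}^{pi} ψ(s) ds = 1/pi · (-10*pi) = -10.
So the constant term a_0/2 = -5.

-5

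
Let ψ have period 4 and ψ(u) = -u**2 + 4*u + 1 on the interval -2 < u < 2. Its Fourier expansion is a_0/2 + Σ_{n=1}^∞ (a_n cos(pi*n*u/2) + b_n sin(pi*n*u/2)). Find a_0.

-2/3

a_0 = 1/2 ∫_{-2}^{2} ψ(u) du = 1/2 · (-4/3) = -2/3.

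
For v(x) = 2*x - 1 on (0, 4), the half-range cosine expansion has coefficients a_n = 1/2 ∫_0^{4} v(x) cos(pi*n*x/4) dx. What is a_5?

-32/(25*pi**2)

a_5 = 1/2 ∫_0^{4} (2*x - 1) cos(5*pi*x/4) dx.
Integrating by parts (boundary term plus one more integral), an antiderivative of (2*x - 1) cos(5*pi*x/4) is 8*x*sin(5*pi*x/4)/(5*pi) - 4*sin(5*pi*x/4)/(5*pi) + 32*cos(5*pi*x/4)/(25*pi**2); evaluating from 0 to 4: ∫_{0}^{4} (2*x - 1) cos(5*pi*x/4) dx = (-32/(25*pi**2)) - (32/(25*pi**2)) = -64/(25*pi**2).
Hence a_5 = (1/2)·(-64/(25*pi**2)) = -32/(25*pi**2).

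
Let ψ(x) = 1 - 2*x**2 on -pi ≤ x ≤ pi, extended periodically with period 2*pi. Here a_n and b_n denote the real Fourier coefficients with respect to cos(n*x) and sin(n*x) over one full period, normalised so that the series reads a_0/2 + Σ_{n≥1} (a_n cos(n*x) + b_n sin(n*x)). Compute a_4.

a_4 = 1/pi ∫_{-pi}^{pi} ψ(x) cos(4*x) dx.
ψ is even and cos(4*x) is even, so the integrand is even and a_4 = 2/pi ∫_0^{pi} ψ(x) cos(4*x) dx.
Integrating by parts twice (tabular method), an antiderivative of (1 - 2*x**2) cos(4*x) is -x**2*sin(4*x)/2 - x*cos(4*x)/4 + 5*sin(4*x)/16; evaluating from 0 to pi: ∫_{0}^{pi} (1 - 2*x**2) cos(4*x) dx = (-pi/4) - (0) = -pi/4.
Hence a_4 = (2/pi)·(-pi/4) = -1/2.

-1/2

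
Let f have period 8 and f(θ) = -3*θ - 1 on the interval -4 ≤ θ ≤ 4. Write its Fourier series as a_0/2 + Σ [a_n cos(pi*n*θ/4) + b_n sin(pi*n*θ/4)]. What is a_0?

-2

a_0 = 1/4 ∫_{-4}^{4} f(θ) dθ = 1/4 · (-8) = -2.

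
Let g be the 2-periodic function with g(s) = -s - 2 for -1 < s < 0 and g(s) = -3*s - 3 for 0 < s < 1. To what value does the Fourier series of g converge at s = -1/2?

-3/2

g is continuous at s = -1/2 with value -3/2, so the series converges to -3/2 there.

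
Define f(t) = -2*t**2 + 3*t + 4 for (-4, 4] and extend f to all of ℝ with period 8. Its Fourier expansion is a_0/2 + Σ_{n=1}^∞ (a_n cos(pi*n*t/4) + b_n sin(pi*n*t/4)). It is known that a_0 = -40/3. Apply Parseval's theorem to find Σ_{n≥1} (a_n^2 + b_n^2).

12512/45

Parseval: a_0^2/2 + Σ_{n≥1} (a_n^2+b_n^2) = 1/4 ∫_{-4}^{4} f(t)^2 dt = 5504/15.
Subtract a_0^2/2 = 800/9: Σ (a_n^2+b_n^2) = 12512/45.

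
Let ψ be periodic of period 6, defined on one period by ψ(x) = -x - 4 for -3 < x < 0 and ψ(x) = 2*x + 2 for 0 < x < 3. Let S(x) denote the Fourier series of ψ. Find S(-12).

-1

x = -12 differs from x = 0 by -2 full period(s), and the series is 6-periodic.
At x = 0 the one-sided limits are ψ(0^-) = -4 and ψ(0^+) = 2.
By Dirichlet's theorem the series converges to their average, [(-4) + (2)]/2 = -1.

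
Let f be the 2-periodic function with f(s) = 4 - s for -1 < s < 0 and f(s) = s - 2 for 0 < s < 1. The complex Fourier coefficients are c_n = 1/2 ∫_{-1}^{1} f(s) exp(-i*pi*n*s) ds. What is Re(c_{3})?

-2/(9*pi**2)

Since f is real-valued, Re(c_{3}) = 1/2 ∫_{-1}^{1} f(s) cos(3*pi*s) ds = a_{3}/2.
Split the integral at the breakpoints.
Integrating by parts (boundary term plus one more integral), an antiderivative of (4 - s) cos(3*pi*s) is -s*sin(3*pi*s)/(3*pi) + 4*sin(3*pi*s)/(3*pi) - cos(3*pi*s)/(9*pi**2); evaluating from -1 to 0: ∫_{-1}^{0} (4 - s) cos(3*pi*s) ds = (-1/(9*pi**2)) - (1/(9*pi**2)) = -2/(9*pi**2).
Integrating by parts (boundary term plus one more integral), an antiderivative of (s - 2) cos(3*pi*s) is s*sin(3*pi*s)/(3*pi) - 2*sin(3*pi*s)/(3*pi) + cos(3*pi*s)/(9*pi**2); evaluating from 0 to 1: ∫_{0}^{1} (s - 2) cos(3*pi*s) ds = (-1/(9*pi**2)) - (1/(9*pi**2)) = -2/(9*pi**2).
So ∫_{-1}^{1} f(s) cos(3*pi*s) ds = -4/(9*pi**2).
Hence Re(c_{3}) = (1/2)·(-4/(9*pi**2)) = -2/(9*pi**2).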